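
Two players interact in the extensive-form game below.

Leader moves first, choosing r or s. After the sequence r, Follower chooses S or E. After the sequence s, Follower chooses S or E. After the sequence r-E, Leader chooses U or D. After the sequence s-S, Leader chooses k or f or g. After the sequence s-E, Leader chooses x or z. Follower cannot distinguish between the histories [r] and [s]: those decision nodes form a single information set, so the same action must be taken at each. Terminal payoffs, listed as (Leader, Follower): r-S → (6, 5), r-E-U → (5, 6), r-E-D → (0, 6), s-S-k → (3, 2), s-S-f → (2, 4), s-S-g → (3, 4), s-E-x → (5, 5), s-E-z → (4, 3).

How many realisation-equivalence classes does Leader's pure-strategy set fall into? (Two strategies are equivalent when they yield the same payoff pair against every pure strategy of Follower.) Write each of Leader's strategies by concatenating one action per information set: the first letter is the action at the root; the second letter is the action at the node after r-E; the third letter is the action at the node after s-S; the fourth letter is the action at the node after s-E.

8

Leader has 24 pure strategies: rUkx, rUkz, rUfx, rUfz, rUgx, rUgz, rDkx, rDkz, rDfx, rDfz, rDgx, rDgz, sUkx, sUkz, sUfx, sUfz, sUgx, sUgz, sDkx, sDkz, sDfx, sDfz, sDgx, sDgz. Columns: S, E.
{rUkx, rUkz, rUfx, rUfz, rUgx, rUgz} → row (6,5) (5,6)
{rDkx, rDkz, rDfx, rDfz, rDgx, rDgz} → row (6,5) (0,6)
{sUkx, sDkx} → row (3,2) (5,5)
{sUkz, sDkz} → row (3,2) (4,3)
{sUfx, sDfx} → row (2,4) (5,5)
{sUfz, sDfz} → row (2,4) (4,3)
{sUgx, sDgx} → row (3,4) (5,5)
{sUgz, sDgz} → row (3,4) (4,3)
That's 8 distinct rows out of 24 strategies.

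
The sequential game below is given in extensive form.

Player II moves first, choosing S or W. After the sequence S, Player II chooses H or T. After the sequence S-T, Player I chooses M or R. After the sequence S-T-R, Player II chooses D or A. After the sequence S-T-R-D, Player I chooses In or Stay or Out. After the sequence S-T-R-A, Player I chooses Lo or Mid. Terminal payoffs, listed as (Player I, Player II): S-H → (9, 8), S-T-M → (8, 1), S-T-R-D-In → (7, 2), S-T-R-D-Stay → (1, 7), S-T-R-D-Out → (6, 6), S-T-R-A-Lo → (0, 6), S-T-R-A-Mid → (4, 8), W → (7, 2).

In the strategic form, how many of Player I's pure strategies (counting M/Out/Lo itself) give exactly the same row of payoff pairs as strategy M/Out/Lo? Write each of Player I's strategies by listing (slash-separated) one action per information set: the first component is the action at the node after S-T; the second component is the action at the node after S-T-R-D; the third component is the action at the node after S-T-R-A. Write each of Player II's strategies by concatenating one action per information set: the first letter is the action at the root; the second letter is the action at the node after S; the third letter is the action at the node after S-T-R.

Row for M/Out/Lo (columns SHD, SHA, STD, STA, WHD, WHA, WTD, WTA): (9,8) (9,8) (8,1) (8,1) (7,2) (7,2) (7,2) (7,2).
Under M/Out/Lo, Player I's choice at the node after S-T-R-D and at the node after S-T-R-A can never be reached regardless of what Player II does, so varying those choices leaves every outcome unchanged.
Holding the reachable choices fixed and varying the unreachable ones freely already gives 3 × 2 = 6 equivalent strategies.
No other strategy reproduces this row, so those 6 are the full class: M/In/Lo, M/In/Mid, M/Stay/Lo, M/Stay/Mid, M/Out/Lo, M/Out/Mid.

6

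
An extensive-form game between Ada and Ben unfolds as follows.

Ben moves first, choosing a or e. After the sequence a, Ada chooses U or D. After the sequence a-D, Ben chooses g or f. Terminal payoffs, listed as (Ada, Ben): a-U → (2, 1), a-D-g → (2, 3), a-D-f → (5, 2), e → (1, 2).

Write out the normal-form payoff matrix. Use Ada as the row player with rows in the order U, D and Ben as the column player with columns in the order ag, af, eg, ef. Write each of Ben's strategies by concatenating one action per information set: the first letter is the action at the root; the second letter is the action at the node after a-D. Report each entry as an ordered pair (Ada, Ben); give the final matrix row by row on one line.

U: (2,1) (2,1) (1,2) (1,2) | D: (2,3) (5,2) (1,2) (1,2)

Row U: ag→(2,1), af→(2,1), eg→(1,2), ef→(1,2)
Row D: ag→(2,3), af→(5,2), eg→(1,2), ef→(1,2)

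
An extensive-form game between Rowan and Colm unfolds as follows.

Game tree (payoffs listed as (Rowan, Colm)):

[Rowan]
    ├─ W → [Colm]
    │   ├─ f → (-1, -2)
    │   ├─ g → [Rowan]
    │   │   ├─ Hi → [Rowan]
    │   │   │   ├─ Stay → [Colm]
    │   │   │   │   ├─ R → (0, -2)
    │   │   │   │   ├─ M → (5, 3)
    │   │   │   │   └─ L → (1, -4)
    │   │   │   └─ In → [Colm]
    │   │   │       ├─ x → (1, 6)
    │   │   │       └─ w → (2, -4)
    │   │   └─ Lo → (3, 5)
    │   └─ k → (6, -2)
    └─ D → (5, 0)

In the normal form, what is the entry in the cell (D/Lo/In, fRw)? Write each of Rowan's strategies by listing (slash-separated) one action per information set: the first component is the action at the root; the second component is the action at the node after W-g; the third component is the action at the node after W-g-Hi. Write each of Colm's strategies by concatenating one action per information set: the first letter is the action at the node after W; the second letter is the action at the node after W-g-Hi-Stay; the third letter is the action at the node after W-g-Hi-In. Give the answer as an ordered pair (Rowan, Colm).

Trace the play path from the root:
  Rowan plays D
→ terminal payoff (5, 0).
(Rowan's choice at the node after W-g is never reached on this path, so it doesn't affect the outcome.)

(5, 0)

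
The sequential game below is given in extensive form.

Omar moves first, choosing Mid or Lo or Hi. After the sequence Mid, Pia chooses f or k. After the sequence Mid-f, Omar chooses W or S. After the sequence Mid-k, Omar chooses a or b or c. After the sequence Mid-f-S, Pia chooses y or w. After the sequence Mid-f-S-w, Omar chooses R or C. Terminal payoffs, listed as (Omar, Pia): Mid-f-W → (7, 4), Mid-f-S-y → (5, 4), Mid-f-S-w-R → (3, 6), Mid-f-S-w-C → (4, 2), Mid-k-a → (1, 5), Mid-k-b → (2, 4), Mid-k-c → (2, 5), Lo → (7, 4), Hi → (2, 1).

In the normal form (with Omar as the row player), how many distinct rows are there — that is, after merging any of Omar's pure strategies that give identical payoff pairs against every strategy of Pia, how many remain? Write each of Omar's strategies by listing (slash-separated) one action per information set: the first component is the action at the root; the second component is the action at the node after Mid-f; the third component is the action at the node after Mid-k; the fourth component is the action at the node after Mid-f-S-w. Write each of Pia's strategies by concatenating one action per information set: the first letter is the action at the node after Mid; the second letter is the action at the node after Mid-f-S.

Omar has 36 pure strategies: Mid/W/a/R, Mid/W/a/C, Mid/W/b/R, Mid/W/b/C, Mid/W/c/R, Mid/W/c/C, Mid/S/a/R, Mid/S/a/C, Mid/S/b/R, Mid/S/b/C, Mid/S/c/R, Mid/S/c/C, Lo/W/a/R, Lo/W/a/C, Lo/W/b/R, Lo/W/b/C, Lo/W/c/R, Lo/W/c/C, Lo/S/a/R, Lo/S/a/C, Lo/S/b/R, Lo/S/b/C, Lo/S/c/R, Lo/S/c/C, Hi/W/a/R, Hi/W/a/C, Hi/W/b/R, Hi/W/b/C, Hi/W/c/R, Hi/W/c/C, Hi/S/a/R, Hi/S/a/C, Hi/S/b/R, Hi/S/b/C, Hi/S/c/R, Hi/S/c/C. Columns: fy, fw, ky, kw.
{Mid/W/a/R, Mid/W/a/C} → row (7,4) (7,4) (1,5) (1,5)
{Mid/W/b/R, Mid/W/b/C} → row (7,4) (7,4) (2,4) (2,4)
{Mid/W/c/R, Mid/W/c/C} → row (7,4) (7,4) (2,5) (2,5)
{Mid/S/a/R} → row (5,4) (3,6) (1,5) (1,5)
{Mid/S/a/C} → row (5,4) (4,2) (1,5) (1,5)
{Mid/S/b/R} → row (5,4) (3,6) (2,4) (2,4)
{Mid/S/b/C} → row (5,4) (4,2) (2,4) (2,4)
{Mid/S/c/R} → row (5,4) (3,6) (2,5) (2,5)
{Mid/S/c/C} → row (5,4) (4,2) (2,5) (2,5)
{Lo/W/a/R, Lo/W/a/C, Lo/W/b/R, Lo/W/b/C, Lo/W/c/R, Lo/W/c/C, Lo/S/a/R, Lo/S/a/C, Lo/S/b/R, Lo/S/b/C, Lo/S/c/R, Lo/S/c/C} → row (7,4) (7,4) (7,4) (7,4)
{Hi/W/a/R, Hi/W/a/C, Hi/W/b/R, Hi/W/b/C, Hi/W/c/R, Hi/W/c/C, Hi/S/a/R, Hi/S/a/C, Hi/S/b/R, Hi/S/b/C, Hi/S/c/R, Hi/S/c/C} → row (2,1) (2,1) (2,1) (2,1)
That's 11 distinct rows out of 36 strategies.

11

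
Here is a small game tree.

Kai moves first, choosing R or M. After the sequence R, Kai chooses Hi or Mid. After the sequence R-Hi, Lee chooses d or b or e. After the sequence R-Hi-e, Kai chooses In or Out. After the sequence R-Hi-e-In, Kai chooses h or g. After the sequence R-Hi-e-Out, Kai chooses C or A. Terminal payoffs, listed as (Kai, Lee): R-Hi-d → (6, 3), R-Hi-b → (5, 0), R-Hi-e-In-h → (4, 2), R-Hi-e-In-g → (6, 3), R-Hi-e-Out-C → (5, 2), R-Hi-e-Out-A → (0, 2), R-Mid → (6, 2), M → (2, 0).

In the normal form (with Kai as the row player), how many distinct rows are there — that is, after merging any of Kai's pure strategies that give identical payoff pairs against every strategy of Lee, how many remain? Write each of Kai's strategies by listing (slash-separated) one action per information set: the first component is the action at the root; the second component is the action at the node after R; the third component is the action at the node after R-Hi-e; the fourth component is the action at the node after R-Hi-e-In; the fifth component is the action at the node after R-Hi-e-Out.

Kai has 32 pure strategies: R/Hi/In/h/C, R/Hi/In/h/A, R/Hi/In/g/C, R/Hi/In/g/A, R/Hi/Out/h/C, R/Hi/Out/h/A, R/Hi/Out/g/C, R/Hi/Out/g/A, R/Mid/In/h/C, R/Mid/In/h/A, R/Mid/In/g/C, R/Mid/In/g/A, R/Mid/Out/h/C, R/Mid/Out/h/A, R/Mid/Out/g/C, R/Mid/Out/g/A, M/Hi/In/h/C, M/Hi/In/h/A, M/Hi/In/g/C, M/Hi/In/g/A, M/Hi/Out/h/C, M/Hi/Out/h/A, M/Hi/Out/g/C, M/Hi/Out/g/A, M/Mid/In/h/C, M/Mid/In/h/A, M/Mid/In/g/C, M/Mid/In/g/A, M/Mid/Out/h/C, M/Mid/Out/h/A, M/Mid/Out/g/C, M/Mid/Out/g/A. Columns: d, b, e.
{R/Hi/In/h/C, R/Hi/In/h/A} → row (6,3) (5,0) (4,2)
{R/Hi/In/g/C, R/Hi/In/g/A} → row (6,3) (5,0) (6,3)
{R/Hi/Out/h/C, R/Hi/Out/g/C} → row (6,3) (5,0) (5,2)
{R/Hi/Out/h/A, R/Hi/Out/g/A} → row (6,3) (5,0) (0,2)
{R/Mid/In/h/C, R/Mid/In/h/A, R/Mid/In/g/C, R/Mid/In/g/A, R/Mid/Out/h/C, R/Mid/Out/h/A, R/Mid/Out/g/C, R/Mid/Out/g/A} → row (6,2) (6,2) (6,2)
{M/Hi/In/h/C, M/Hi/In/h/A, M/Hi/In/g/C, M/Hi/In/g/A, M/Hi/Out/h/C, M/Hi/Out/h/A, M/Hi/Out/g/C, M/Hi/Out/g/A, M/Mid/In/h/C, M/Mid/In/h/A, M/Mid/In/g/C, M/Mid/In/g/A, M/Mid/Out/h/C, M/Mid/Out/h/A, M/Mid/Out/g/C, M/Mid/Out/g/A} → row (2,0) (2,0) (2,0)
That's 6 distinct rows out of 32 strategies.

6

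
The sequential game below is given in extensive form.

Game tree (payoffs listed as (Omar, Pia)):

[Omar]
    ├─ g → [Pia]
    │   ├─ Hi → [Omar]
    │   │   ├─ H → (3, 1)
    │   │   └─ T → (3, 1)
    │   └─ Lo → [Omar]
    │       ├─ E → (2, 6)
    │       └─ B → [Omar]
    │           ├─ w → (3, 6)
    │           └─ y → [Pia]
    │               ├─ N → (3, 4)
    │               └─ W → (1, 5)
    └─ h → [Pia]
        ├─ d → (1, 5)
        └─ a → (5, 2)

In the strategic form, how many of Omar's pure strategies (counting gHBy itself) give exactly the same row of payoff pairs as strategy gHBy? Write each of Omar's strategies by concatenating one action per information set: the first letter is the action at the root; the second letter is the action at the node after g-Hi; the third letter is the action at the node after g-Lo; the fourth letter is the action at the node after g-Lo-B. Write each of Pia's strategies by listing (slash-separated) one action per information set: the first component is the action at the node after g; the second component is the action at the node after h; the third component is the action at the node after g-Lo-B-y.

Row for gHBy (columns Hi/d/N, Hi/d/W, Hi/a/N, Hi/a/W, Lo/d/N, Lo/d/W, Lo/a/N, Lo/a/W): (3,1) (3,1) (3,1) (3,1) (3,4) (1,5) (3,4) (1,5).
Every one of Omar's information sets is on the play path for some reply by Pia when Omar follows gHBy.
Even so, gTBy happens to produce the same payoff in every column — so 2 strategies share this row.

2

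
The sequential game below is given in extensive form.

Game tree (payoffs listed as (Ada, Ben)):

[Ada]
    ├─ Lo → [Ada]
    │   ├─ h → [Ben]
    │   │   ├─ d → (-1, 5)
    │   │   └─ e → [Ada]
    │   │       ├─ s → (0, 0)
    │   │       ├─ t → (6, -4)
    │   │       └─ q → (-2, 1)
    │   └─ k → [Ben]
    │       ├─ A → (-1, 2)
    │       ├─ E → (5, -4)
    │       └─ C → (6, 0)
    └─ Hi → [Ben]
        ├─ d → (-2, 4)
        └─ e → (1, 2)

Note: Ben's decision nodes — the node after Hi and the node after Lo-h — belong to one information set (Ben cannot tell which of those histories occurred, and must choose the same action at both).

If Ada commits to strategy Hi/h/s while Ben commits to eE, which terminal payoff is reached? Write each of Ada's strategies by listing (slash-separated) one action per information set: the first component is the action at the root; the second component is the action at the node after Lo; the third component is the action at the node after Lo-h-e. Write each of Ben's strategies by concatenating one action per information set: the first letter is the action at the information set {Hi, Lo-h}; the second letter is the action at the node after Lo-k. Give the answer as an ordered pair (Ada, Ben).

(1, 2)

Trace the play path from the root:
  Ada plays Hi
  Ben plays e at [Hi]
→ terminal payoff (1, 2).
(Ada's choice at the node after Lo is never reached on this path, so it doesn't affect the outcome.)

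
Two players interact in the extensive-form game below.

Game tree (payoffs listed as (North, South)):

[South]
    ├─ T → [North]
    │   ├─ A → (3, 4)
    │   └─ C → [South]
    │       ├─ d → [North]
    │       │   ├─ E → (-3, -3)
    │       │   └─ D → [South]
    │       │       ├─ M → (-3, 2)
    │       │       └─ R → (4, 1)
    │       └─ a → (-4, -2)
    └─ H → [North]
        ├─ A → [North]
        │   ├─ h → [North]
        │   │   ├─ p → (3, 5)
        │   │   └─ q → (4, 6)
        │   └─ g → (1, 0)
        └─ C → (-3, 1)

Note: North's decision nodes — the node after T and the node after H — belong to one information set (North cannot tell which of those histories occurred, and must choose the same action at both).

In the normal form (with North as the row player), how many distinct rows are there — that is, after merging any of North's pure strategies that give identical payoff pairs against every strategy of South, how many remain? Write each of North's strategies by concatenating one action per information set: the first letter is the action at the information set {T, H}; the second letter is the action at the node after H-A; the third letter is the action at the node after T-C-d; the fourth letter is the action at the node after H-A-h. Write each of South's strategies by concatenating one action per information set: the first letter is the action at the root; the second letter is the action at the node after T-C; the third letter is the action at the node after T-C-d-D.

North has 16 pure strategies: AhEp, AhEq, AhDp, AhDq, AgEp, AgEq, AgDp, AgDq, ChEp, ChEq, ChDp, ChDq, CgEp, CgEq, CgDp, CgDq. Columns: TdM, TdR, TaM, TaR, HdM, HdR, HaM, HaR.
{AhEp, AhDp} → row (3,4) (3,4) (3,4) (3,4) (3,5) (3,5) (3,5) (3,5)
{AhEq, AhDq} → row (3,4) (3,4) (3,4) (3,4) (4,6) (4,6) (4,6) (4,6)
{AgEp, AgEq, AgDp, AgDq} → row (3,4) (3,4) (3,4) (3,4) (1,0) (1,0) (1,0) (1,0)
{ChEp, ChEq, CgEp, CgEq} → row (-3,-3) (-3,-3) (-4,-2) (-4,-2) (-3,1) (-3,1) (-3,1) (-3,1)
{ChDp, ChDq, CgDp, CgDq} → row (-3,2) (4,1) (-4,-2) (-4,-2) (-3,1) (-3,1) (-3,1) (-3,1)
That's 5 distinct rows out of 16 strategies.

5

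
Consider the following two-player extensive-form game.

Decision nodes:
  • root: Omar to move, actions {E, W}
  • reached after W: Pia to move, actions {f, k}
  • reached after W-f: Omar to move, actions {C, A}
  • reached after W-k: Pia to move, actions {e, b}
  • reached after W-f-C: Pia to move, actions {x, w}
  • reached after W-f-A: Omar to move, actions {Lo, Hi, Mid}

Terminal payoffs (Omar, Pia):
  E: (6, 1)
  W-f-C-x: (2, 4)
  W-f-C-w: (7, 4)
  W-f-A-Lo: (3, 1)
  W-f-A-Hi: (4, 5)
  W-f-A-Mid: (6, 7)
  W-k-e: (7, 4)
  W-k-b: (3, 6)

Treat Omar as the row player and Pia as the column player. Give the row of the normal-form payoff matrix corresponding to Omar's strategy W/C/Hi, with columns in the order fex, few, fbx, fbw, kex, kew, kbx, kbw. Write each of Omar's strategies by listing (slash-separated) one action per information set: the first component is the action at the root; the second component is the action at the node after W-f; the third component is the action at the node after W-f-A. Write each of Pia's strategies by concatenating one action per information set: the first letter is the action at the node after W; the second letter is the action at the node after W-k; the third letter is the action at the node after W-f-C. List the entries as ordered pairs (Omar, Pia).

vs fex: Omar plays W → Pia plays f at [W] → Omar plays C at [W-f] → Pia plays x at [W-f-C] → (2, 4)
vs few: Omar plays W → Pia plays f at [W] → Omar plays C at [W-f] → Pia plays w at [W-f-C] → (7, 4)
vs fbx: Omar plays W → Pia plays f at [W] → Omar plays C at [W-f] → Pia plays x at [W-f-C] → (2, 4)
vs fbw: Omar plays W → Pia plays f at [W] → Omar plays C at [W-f] → Pia plays w at [W-f-C] → (7, 4)
vs kex: Omar plays W → Pia plays k at [W] → Pia plays e at [W-k] → (7, 4)
vs kew: Omar plays W → Pia plays k at [W] → Pia plays e at [W-k] → (7, 4)
vs kbx: Omar plays W → Pia plays k at [W] → Pia plays b at [W-k] → (3, 6)
vs kbw: Omar plays W → Pia plays k at [W] → Pia plays b at [W-k] → (3, 6)

(2,4) (7,4) (2,4) (7,4) (7,4) (7,4) (3,6) (3,6)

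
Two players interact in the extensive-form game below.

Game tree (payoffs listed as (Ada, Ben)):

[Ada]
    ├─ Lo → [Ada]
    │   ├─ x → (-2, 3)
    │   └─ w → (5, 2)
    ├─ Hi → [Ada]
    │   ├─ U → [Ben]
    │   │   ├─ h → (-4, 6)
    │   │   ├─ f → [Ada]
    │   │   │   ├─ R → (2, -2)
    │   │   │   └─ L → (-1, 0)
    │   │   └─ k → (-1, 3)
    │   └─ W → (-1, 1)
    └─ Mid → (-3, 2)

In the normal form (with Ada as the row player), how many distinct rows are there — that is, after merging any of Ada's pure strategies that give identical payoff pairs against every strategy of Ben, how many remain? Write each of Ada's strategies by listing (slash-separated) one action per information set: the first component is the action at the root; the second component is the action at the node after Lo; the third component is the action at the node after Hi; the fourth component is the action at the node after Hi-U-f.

6

Ada has 24 pure strategies: Lo/x/U/R, Lo/x/U/L, Lo/x/W/R, Lo/x/W/L, Lo/w/U/R, Lo/w/U/L, Lo/w/W/R, Lo/w/W/L, Hi/x/U/R, Hi/x/U/L, Hi/x/W/R, Hi/x/W/L, Hi/w/U/R, Hi/w/U/L, Hi/w/W/R, Hi/w/W/L, Mid/x/U/R, Mid/x/U/L, Mid/x/W/R, Mid/x/W/L, Mid/w/U/R, Mid/w/U/L, Mid/w/W/R, Mid/w/W/L. Columns: h, f, k.
{Lo/x/U/R, Lo/x/U/L, Lo/x/W/R, Lo/x/W/L} → row (-2,3) (-2,3) (-2,3)
{Lo/w/U/R, Lo/w/U/L, Lo/w/W/R, Lo/w/W/L} → row (5,2) (5,2) (5,2)
{Hi/x/U/R, Hi/w/U/R} → row (-4,6) (2,-2) (-1,3)
{Hi/x/U/L, Hi/w/U/L} → row (-4,6) (-1,0) (-1,3)
{Hi/x/W/R, Hi/x/W/L, Hi/w/W/R, Hi/w/W/L} → row (-1,1) (-1,1) (-1,1)
{Mid/x/U/R, Mid/x/U/L, Mid/x/W/R, Mid/x/W/L, Mid/w/U/R, Mid/w/U/L, Mid/w/W/R, Mid/w/W/L} → row (-3,2) (-3,2) (-3,2)
That's 6 distinct rows out of 24 strategies.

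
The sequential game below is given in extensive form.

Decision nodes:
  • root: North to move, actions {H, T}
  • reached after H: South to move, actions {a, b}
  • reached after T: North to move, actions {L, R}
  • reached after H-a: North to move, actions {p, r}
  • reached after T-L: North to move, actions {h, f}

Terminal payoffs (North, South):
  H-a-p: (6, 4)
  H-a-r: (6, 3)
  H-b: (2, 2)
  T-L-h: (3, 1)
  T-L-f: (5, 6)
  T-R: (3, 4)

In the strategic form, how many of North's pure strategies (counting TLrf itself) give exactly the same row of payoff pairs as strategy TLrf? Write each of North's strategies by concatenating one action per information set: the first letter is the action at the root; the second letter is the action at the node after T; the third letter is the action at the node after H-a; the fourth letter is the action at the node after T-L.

Row for TLrf (columns a, b): (5,6) (5,6).
Under TLrf, North's choice at the node after H-a can never be reached regardless of what South does, so varying those choices leaves every outcome unchanged.
Holding the reachable choices fixed and varying the unreachable one freely already gives 2 equivalent strategies.
No other strategy reproduces this row, so those 2 are the full class: TLpf, TLrf.

2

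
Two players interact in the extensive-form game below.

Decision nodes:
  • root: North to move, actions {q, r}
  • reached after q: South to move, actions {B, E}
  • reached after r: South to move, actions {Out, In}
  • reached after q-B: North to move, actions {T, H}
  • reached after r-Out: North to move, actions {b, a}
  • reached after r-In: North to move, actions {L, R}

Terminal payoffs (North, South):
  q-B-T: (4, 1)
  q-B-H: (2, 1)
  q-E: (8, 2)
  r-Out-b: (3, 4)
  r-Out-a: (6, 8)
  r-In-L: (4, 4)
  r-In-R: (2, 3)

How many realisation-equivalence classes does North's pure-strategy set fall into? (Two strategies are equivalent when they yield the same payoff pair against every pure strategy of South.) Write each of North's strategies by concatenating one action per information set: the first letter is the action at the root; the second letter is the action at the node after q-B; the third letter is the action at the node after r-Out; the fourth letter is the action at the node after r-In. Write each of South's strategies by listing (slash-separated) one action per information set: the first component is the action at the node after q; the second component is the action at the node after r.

6

North has 16 pure strategies: qTbL, qTbR, qTaL, qTaR, qHbL, qHbR, qHaL, qHaR, rTbL, rTbR, rTaL, rTaR, rHbL, rHbR, rHaL, rHaR. Columns: B/Out, B/In, E/Out, E/In.
{qTbL, qTbR, qTaL, qTaR} → row (4,1) (4,1) (8,2) (8,2)
{qHbL, qHbR, qHaL, qHaR} → row (2,1) (2,1) (8,2) (8,2)
{rTbL, rHbL} → row (3,4) (4,4) (3,4) (4,4)
{rTbR, rHbR} → row (3,4) (2,3) (3,4) (2,3)
{rTaL, rHaL} → row (6,8) (4,4) (6,8) (4,4)
{rTaR, rHaR} → row (6,8) (2,3) (6,8) (2,3)
That's 6 distinct rows out of 16 strategies.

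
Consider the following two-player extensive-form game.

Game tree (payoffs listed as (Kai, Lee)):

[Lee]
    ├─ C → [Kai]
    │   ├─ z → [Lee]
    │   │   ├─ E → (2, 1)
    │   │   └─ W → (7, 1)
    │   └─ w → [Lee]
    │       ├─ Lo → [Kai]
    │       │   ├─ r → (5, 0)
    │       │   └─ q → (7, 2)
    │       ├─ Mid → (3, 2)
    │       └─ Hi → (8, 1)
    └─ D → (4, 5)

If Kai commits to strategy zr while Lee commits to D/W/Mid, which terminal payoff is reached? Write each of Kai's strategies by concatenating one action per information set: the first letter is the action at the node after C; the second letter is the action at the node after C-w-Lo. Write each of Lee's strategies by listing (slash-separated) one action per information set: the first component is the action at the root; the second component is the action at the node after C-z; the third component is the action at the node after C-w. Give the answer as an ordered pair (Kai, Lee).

(4, 5)

Trace the play path from the root:
  Lee plays D
→ terminal payoff (4, 5).
(Kai's choice at the node after C is never reached on this path, so it doesn't affect the outcome.)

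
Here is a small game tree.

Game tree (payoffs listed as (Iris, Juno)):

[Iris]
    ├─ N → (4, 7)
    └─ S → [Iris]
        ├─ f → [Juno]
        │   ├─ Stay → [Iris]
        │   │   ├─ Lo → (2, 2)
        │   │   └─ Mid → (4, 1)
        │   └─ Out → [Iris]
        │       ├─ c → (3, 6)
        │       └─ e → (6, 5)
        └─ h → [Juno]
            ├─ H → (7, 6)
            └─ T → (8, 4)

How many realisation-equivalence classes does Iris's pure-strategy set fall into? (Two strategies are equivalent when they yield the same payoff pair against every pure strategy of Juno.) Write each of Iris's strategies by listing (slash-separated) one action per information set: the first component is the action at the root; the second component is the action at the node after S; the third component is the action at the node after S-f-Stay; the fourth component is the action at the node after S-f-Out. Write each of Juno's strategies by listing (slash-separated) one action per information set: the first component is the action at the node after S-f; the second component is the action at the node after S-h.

Iris has 16 pure strategies: N/f/Lo/c, N/f/Lo/e, N/f/Mid/c, N/f/Mid/e, N/h/Lo/c, N/h/Lo/e, N/h/Mid/c, N/h/Mid/e, S/f/Lo/c, S/f/Lo/e, S/f/Mid/c, S/f/Mid/e, S/h/Lo/c, S/h/Lo/e, S/h/Mid/c, S/h/Mid/e. Columns: Stay/H, Stay/T, Out/H, Out/T.
{N/f/Lo/c, N/f/Lo/e, N/f/Mid/c, N/f/Mid/e, N/h/Lo/c, N/h/Lo/e, N/h/Mid/c, N/h/Mid/e} → row (4,7) (4,7) (4,7) (4,7)
{S/f/Lo/c} → row (2,2) (2,2) (3,6) (3,6)
{S/f/Lo/e} → row (2,2) (2,2) (6,5) (6,5)
{S/f/Mid/c} → row (4,1) (4,1) (3,6) (3,6)
{S/f/Mid/e} → row (4,1) (4,1) (6,5) (6,5)
{S/h/Lo/c, S/h/Lo/e, S/h/Mid/c, S/h/Mid/e} → row (7,6) (8,4) (7,6) (8,4)
That's 6 distinct rows out of 16 strategies.

6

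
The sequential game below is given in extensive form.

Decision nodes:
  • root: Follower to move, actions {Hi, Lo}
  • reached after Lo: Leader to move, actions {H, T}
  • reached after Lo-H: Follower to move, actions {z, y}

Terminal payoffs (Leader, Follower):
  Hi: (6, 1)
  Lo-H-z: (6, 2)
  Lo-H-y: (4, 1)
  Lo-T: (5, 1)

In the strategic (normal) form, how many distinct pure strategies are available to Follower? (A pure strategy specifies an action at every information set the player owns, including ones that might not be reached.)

Follower owns the root with actions {Hi, Lo} — two choices.
Follower owns the node after Lo-H with actions {z, y} — two choices.
A pure strategy fixes one action at each information set independently, so the count is the product 2 × 2 = 4.
(For reference, Leader has 2 pure strategies, giving a 4×2 normal-form matrix.)

4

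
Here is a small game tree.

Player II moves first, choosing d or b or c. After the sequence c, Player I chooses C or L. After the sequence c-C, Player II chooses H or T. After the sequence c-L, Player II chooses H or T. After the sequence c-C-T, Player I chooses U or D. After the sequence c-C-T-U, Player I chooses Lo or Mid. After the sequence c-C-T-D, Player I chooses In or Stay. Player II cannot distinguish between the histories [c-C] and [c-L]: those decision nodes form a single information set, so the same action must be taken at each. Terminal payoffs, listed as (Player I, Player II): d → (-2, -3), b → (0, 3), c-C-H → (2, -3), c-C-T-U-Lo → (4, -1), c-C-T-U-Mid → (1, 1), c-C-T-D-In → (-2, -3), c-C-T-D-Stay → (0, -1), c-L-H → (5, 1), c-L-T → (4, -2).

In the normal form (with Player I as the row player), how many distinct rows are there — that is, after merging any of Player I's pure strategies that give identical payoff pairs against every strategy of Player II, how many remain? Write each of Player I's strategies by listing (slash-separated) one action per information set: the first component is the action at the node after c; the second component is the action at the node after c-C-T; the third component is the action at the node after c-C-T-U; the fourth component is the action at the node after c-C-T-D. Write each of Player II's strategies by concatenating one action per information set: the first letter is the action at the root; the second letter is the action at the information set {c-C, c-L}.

5

Player I has 16 pure strategies: C/U/Lo/In, C/U/Lo/Stay, C/U/Mid/In, C/U/Mid/Stay, C/D/Lo/In, C/D/Lo/Stay, C/D/Mid/In, C/D/Mid/Stay, L/U/Lo/In, L/U/Lo/Stay, L/U/Mid/In, L/U/Mid/Stay, L/D/Lo/In, L/D/Lo/Stay, L/D/Mid/In, L/D/Mid/Stay. Columns: dH, dT, bH, bT, cH, cT.
{C/U/Lo/In, C/U/Lo/Stay} → row (-2,-3) (-2,-3) (0,3) (0,3) (2,-3) (4,-1)
{C/U/Mid/In, C/U/Mid/Stay} → row (-2,-3) (-2,-3) (0,3) (0,3) (2,-3) (1,1)
{C/D/Lo/In, C/D/Mid/In} → row (-2,-3) (-2,-3) (0,3) (0,3) (2,-3) (-2,-3)
{C/D/Lo/Stay, C/D/Mid/Stay} → row (-2,-3) (-2,-3) (0,3) (0,3) (2,-3) (0,-1)
{L/U/Lo/In, L/U/Lo/Stay, L/U/Mid/In, L/U/Mid/Stay, L/D/Lo/In, L/D/Lo/Stay, L/D/Mid/In, L/D/Mid/Stay} → row (-2,-3) (-2,-3) (0,3) (0,3) (5,1) (4,-2)
That's 5 distinct rows out of 16 strategies.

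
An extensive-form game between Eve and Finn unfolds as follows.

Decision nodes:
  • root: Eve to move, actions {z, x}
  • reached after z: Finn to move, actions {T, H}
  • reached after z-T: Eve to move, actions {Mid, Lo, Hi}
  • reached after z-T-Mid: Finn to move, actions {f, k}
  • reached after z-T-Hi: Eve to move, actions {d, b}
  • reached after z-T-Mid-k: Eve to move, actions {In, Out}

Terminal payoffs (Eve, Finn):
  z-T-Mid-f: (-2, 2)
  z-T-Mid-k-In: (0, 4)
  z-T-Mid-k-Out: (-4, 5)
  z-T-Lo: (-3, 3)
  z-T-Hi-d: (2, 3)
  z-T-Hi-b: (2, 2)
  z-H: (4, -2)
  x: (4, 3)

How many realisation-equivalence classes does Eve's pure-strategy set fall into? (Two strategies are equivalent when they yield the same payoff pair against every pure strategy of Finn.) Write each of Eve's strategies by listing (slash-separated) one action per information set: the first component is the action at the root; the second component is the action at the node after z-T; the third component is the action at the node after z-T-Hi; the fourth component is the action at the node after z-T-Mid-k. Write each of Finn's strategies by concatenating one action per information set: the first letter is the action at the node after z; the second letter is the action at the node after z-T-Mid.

6

Eve has 24 pure strategies: z/Mid/d/In, z/Mid/d/Out, z/Mid/b/In, z/Mid/b/Out, z/Lo/d/In, z/Lo/d/Out, z/Lo/b/In, z/Lo/b/Out, z/Hi/d/In, z/Hi/d/Out, z/Hi/b/In, z/Hi/b/Out, x/Mid/d/In, x/Mid/d/Out, x/Mid/b/In, x/Mid/b/Out, x/Lo/d/In, x/Lo/d/Out, x/Lo/b/In, x/Lo/b/Out, x/Hi/d/In, x/Hi/d/Out, x/Hi/b/In, x/Hi/b/Out. Columns: Tf, Tk, Hf, Hk.
{z/Mid/d/In, z/Mid/b/In} → row (-2,2) (0,4) (4,-2) (4,-2)
{z/Mid/d/Out, z/Mid/b/Out} → row (-2,2) (-4,5) (4,-2) (4,-2)
{z/Lo/d/In, z/Lo/d/Out, z/Lo/b/In, z/Lo/b/Out} → row (-3,3) (-3,3) (4,-2) (4,-2)
{z/Hi/d/In, z/Hi/d/Out} → row (2,3) (2,3) (4,-2) (4,-2)
{z/Hi/b/In, z/Hi/b/Out} → row (2,2) (2,2) (4,-2) (4,-2)
{x/Mid/d/In, x/Mid/d/Out, x/Mid/b/In, x/Mid/b/Out, x/Lo/d/In, x/Lo/d/Out, x/Lo/b/In, x/Lo/b/Out, x/Hi/d/In, x/Hi/d/Out, x/Hi/b/In, x/Hi/b/Out} → row (4,3) (4,3) (4,3) (4,3)
That's 6 distinct rows out of 24 strategies.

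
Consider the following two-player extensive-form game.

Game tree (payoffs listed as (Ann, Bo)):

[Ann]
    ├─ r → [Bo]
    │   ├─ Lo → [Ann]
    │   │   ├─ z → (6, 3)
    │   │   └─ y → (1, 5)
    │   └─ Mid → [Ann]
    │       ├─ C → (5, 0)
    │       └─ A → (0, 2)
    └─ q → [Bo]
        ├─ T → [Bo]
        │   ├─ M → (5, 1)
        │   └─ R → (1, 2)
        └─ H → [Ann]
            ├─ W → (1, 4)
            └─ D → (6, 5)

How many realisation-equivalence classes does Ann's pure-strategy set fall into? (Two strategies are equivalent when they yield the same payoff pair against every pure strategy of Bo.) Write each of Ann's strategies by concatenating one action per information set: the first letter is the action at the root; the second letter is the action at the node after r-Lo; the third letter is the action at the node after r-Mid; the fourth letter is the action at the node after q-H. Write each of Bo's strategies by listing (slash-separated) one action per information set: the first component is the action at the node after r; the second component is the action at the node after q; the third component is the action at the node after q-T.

Ann has 16 pure strategies: rzCW, rzCD, rzAW, rzAD, ryCW, ryCD, ryAW, ryAD, qzCW, qzCD, qzAW, qzAD, qyCW, qyCD, qyAW, qyAD. Columns: Lo/T/M, Lo/T/R, Lo/H/M, Lo/H/R, Mid/T/M, Mid/T/R, Mid/H/M, Mid/H/R.
{rzCW, rzCD} → row (6,3) (6,3) (6,3) (6,3) (5,0) (5,0) (5,0) (5,0)
{rzAW, rzAD} → row (6,3) (6,3) (6,3) (6,3) (0,2) (0,2) (0,2) (0,2)
{ryCW, ryCD} → row (1,5) (1,5) (1,5) (1,5) (5,0) (5,0) (5,0) (5,0)
{ryAW, ryAD} → row (1,5) (1,5) (1,5) (1,5) (0,2) (0,2) (0,2) (0,2)
{qzCW, qzAW, qyCW, qyAW} → row (5,1) (1,2) (1,4) (1,4) (5,1) (1,2) (1,4) (1,4)
{qzCD, qzAD, qyCD, qyAD} → row (5,1) (1,2) (6,5) (6,5) (5,1) (1,2) (6,5) (6,5)
That's 6 distinct rows out of 16 strategies.

6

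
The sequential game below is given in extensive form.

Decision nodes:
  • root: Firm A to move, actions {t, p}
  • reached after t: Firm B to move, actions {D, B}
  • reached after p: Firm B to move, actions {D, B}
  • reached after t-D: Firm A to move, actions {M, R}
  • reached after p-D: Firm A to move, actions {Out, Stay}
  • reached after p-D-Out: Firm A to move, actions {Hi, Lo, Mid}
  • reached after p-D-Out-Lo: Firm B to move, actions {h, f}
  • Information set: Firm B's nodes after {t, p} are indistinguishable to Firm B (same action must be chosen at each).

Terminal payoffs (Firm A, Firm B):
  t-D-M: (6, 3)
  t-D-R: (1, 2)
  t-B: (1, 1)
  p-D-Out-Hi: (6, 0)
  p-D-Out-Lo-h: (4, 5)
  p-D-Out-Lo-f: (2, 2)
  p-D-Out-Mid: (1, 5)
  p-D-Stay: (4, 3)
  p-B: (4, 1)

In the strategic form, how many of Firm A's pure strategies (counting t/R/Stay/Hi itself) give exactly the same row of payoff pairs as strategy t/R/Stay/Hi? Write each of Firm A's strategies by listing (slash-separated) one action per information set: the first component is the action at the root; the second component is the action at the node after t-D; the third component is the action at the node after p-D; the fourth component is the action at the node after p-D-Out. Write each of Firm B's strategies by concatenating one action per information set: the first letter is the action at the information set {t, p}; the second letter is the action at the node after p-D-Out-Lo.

6

Row for t/R/Stay/Hi (columns Dh, Df, Bh, Bf): (1,2) (1,2) (1,1) (1,1).
Under t/R/Stay/Hi, Firm A's choice at the node after p-D and at the node after p-D-Out can never be reached regardless of what Firm B does, so varying those choices leaves every outcome unchanged.
Holding the reachable choices fixed and varying the unreachable ones freely already gives 2 × 3 = 6 equivalent strategies.
No other strategy reproduces this row, so those 6 are the full class: t/R/Out/Hi, t/R/Out/Lo, t/R/Out/Mid, t/R/Stay/Hi, t/R/Stay/Lo, t/R/Stay/Mid.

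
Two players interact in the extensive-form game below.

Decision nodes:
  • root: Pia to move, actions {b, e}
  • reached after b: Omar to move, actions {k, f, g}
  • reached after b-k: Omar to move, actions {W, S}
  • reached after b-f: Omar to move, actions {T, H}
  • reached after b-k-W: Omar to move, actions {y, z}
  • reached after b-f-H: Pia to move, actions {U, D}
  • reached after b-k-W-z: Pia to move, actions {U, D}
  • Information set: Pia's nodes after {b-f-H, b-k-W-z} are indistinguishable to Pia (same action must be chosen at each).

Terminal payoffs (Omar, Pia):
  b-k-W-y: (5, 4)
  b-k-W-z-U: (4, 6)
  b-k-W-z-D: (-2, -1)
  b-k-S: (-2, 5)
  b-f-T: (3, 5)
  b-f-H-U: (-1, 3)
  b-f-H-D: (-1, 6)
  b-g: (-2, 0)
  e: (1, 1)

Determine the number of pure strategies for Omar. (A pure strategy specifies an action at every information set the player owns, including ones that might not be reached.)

24

Omar owns the node after b with actions {k, f, g} — three choices.
Omar owns the node after b-k with actions {W, S} — two choices.
Omar owns the node after b-f with actions {T, H} — two choices.
Omar owns the node after b-k-W with actions {y, z} — two choices.
A pure strategy fixes one action at each information set independently, so the count is the product 3 × 2 × 2 × 2 = 24.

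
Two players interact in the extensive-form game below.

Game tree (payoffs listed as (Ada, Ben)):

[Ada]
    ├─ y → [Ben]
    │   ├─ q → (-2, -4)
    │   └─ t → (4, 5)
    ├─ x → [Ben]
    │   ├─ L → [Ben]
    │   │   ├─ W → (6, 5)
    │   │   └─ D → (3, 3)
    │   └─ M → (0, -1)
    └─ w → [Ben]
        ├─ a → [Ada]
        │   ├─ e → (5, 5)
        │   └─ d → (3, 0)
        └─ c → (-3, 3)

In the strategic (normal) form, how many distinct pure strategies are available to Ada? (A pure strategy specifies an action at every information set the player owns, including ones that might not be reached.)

6

Ada owns the root with actions {y, x, w} — three choices.
Ada owns the node after w-a with actions {e, d} — two choices.
A pure strategy fixes one action at each information set independently, so the count is the product 3 × 2 = 6.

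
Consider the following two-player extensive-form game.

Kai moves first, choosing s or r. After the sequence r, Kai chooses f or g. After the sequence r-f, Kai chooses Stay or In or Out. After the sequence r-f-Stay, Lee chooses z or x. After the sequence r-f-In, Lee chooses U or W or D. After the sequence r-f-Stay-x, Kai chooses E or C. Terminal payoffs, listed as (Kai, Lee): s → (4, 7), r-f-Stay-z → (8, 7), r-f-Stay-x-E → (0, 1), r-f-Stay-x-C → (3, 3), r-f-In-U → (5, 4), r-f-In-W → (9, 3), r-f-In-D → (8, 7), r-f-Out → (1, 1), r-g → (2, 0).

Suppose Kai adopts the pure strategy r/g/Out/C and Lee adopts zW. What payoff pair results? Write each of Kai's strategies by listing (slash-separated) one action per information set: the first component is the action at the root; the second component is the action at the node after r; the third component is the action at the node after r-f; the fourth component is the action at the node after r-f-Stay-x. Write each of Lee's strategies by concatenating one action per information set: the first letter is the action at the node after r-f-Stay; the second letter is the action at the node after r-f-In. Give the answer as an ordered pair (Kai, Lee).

(2, 0)

Trace the play path from the root:
  Kai plays r
  Kai plays g at [r]
→ terminal payoff (2, 0).
(Kai's choice at the node after r-f is never reached on this path, so it doesn't affect the outcome.)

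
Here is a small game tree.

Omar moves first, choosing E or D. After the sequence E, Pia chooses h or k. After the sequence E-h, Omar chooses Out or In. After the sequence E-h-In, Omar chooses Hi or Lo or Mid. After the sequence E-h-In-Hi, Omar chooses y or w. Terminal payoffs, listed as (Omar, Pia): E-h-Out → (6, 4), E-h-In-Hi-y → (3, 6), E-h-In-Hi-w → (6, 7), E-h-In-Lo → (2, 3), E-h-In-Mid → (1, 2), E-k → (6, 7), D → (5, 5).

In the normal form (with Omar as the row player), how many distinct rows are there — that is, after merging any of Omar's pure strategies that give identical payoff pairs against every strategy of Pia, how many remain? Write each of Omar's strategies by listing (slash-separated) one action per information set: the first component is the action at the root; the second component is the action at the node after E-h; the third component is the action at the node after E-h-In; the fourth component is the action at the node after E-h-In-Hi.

6

Omar has 24 pure strategies: E/Out/Hi/y, E/Out/Hi/w, E/Out/Lo/y, E/Out/Lo/w, E/Out/Mid/y, E/Out/Mid/w, E/In/Hi/y, E/In/Hi/w, E/In/Lo/y, E/In/Lo/w, E/In/Mid/y, E/In/Mid/w, D/Out/Hi/y, D/Out/Hi/w, D/Out/Lo/y, D/Out/Lo/w, D/Out/Mid/y, D/Out/Mid/w, D/In/Hi/y, D/In/Hi/w, D/In/Lo/y, D/In/Lo/w, D/In/Mid/y, D/In/Mid/w. Columns: h, k.
{E/Out/Hi/y, E/Out/Hi/w, E/Out/Lo/y, E/Out/Lo/w, E/Out/Mid/y, E/Out/Mid/w} → row (6,4) (6,7)
{E/In/Hi/y} → row (3,6) (6,7)
{E/In/Hi/w} → row (6,7) (6,7)
{E/In/Lo/y, E/In/Lo/w} → row (2,3) (6,7)
{E/In/Mid/y, E/In/Mid/w} → row (1,2) (6,7)
{D/Out/Hi/y, D/Out/Hi/w, D/Out/Lo/y, D/Out/Lo/w, D/Out/Mid/y, D/Out/Mid/w, D/In/Hi/y, D/In/Hi/w, D/In/Lo/y, D/In/Lo/w, D/In/Mid/y, D/In/Mid/w} → row (5,5) (5,5)
That's 6 distinct rows out of 24 strategies.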